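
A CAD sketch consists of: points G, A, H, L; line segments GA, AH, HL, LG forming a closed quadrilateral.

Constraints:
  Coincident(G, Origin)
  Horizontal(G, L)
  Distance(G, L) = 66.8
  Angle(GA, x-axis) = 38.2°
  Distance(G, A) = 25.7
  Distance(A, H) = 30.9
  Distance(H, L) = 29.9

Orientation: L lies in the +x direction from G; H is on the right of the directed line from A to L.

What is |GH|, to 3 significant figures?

39.4

G is at the origin; GL is horizontal with |GL| = 66.8 and L in +x, so L = (66.8, 0). GA runs at 38.2° with |GA| = 25.7, so A = (20.2, 15.9). H is determined by |AH| = 30.9 and |HL| = 29.9 together: it lies at the intersection of circle(A, 30.9) and circle(L, 29.9). With |AL| = 49.2, the foot of the radical line on AL is 25.2 from A and the perpendicular offset is √(30.9² − 25.2²) = 17.8. Taking the right-of-AL solution: H = (38.3, -9.13).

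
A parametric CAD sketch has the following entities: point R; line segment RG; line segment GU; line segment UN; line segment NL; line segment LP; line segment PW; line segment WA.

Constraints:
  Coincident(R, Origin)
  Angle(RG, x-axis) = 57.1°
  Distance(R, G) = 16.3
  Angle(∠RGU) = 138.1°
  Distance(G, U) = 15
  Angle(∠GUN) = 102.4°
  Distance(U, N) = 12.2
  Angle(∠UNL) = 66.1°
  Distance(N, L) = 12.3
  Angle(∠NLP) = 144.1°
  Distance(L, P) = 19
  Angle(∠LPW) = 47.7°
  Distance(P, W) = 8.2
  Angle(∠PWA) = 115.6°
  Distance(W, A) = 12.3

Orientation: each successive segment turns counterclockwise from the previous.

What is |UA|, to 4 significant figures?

10.88

∠LPW = 47.7° gives PW at 98.70° from the x-axis; with |PW| = 8.2, W = (13.22, 15.29). ∠PWA = 115.6° gives WA at 163.1° from the x-axis; with |WA| = 12.3, A = (1.453, 18.87). Then |UA| = |A − U| = 10.88.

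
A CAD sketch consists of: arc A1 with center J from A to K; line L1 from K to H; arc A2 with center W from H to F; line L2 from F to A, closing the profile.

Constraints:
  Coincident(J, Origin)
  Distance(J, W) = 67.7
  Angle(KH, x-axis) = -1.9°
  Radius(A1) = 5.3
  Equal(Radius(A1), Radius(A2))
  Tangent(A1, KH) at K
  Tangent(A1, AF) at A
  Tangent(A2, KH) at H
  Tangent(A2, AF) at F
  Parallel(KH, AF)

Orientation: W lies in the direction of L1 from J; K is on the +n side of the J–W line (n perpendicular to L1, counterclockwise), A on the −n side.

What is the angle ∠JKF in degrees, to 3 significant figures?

81.1°

The slot axis is L1's direction at -1.9°, so u = (cos -1.9°, sin -1.9°) = (0.999, -0.0332) and n = (−sin -1.9°, cos -1.9°) = (0.0332, 0.999). J is at the origin and W lies 67.7 along u from J, so W = 67.7·u = (67.7, -2.24). Tangency of A1 to both parallel lines with radius 5.3 puts K and A at J ± 5.3·n: K = (0.176, 5.30), A = (-0.176, -5.30). Equal radii place H and F the same way about W: H = W + 5.3·n = (67.8, 3.05), F = W − 5.3·n = (67.5, -7.54). Then cos ∠JKF = KJ·KF / (|KJ||KF|), giving 81.1°.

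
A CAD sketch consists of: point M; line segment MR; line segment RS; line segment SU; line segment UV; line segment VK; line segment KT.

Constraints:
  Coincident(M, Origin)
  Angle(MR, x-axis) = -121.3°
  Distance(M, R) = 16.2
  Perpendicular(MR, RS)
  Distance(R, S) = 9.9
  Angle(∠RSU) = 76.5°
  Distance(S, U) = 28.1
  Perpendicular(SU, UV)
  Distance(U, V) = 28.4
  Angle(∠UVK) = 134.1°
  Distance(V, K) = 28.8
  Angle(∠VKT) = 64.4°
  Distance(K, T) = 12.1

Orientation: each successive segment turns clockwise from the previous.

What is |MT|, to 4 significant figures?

34.33

M is at the origin; MR runs at -121.3° with length 16.2, so R = (-8.416, -13.84). The perpendicularity gives RS at right angles to MR, so RS runs at 148.7°; with |RS| = 9.9, S = (-16.88, -8.699). ∠RSU = 76.5° gives SU at 45.20° from the x-axis; with |SU| = 28.1, U = (2.925, 11.24). SU is perpendicular to UV, so UV runs at -44.80°; with |UV| = 28.4, V = (23.08, -8.772). ∠UVK = 134.1° gives VK at -90.70° from the x-axis; with |VK| = 28.8, K = (22.72, -37.57). ∠VKT = 64.4° gives KT at 153.7° from the x-axis; with |KT| = 12.1, T = (11.88, -32.21). Then |MT| = |T − M| = 34.33.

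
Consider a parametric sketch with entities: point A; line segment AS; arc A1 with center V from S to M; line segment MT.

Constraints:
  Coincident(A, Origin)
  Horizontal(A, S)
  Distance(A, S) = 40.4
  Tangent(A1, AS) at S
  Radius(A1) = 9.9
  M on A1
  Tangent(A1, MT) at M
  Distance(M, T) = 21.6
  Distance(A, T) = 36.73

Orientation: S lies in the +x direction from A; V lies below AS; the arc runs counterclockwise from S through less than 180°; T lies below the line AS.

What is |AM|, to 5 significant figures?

31.726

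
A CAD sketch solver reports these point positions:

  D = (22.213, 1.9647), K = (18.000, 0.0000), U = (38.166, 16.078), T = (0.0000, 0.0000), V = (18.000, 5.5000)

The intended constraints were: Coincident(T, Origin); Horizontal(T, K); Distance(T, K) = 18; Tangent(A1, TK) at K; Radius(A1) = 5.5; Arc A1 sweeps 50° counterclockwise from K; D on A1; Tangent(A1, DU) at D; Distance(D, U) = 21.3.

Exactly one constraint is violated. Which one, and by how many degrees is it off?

Tangent(A1, DU) at D — off by 8.50°.

T = (0.00, 0.00) ✓; T.y = 0.00, K.y = 0.00 ✓; |TK| = 18.00 ✓; ∠(VK, KT) = 90.00° ✓; |VK| = 5.500 ✓; bearing(V→D) − bearing(V→K) = 50.00° ✓; |VD| = 5.500 ✓; ∠(VD, DU) = 98.50° ✗; |DU| = 21.30 ✓.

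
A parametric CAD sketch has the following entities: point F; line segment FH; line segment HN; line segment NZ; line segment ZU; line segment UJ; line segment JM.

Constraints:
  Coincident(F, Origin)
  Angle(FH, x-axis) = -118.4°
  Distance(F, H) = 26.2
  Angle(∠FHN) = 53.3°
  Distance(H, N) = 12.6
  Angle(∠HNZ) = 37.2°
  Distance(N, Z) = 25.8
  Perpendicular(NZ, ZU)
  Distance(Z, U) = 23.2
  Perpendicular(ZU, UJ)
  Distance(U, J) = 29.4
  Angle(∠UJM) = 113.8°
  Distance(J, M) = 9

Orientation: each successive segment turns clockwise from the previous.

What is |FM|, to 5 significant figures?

37.835

ZU is perpendicular to UJ, so UJ runs at 152.10°; with |UJ| = 29.4, J = (-31.804, -30.437). ∠UJM = 113.8° gives JM at 85.900° from the x-axis; with |JM| = 9.0, M = (-31.160, -21.460). Then |FM| = |M − F| = 37.835.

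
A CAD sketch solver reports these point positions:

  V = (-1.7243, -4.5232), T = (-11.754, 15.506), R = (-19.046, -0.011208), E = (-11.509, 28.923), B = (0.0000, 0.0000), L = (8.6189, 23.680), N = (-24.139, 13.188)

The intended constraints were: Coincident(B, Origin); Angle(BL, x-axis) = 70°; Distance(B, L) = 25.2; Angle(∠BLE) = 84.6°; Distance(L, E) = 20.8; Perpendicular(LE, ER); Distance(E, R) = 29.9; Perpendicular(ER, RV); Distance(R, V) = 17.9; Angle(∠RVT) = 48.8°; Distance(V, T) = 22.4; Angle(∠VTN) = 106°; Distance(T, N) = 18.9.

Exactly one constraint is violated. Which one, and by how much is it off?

Distance(T, N) = 18.9 — off by 6.30.

B = (0.00, 0.00) ✓; BL at 70.00° ✓; |BL| = 25.20 ✓; ∠BLE = 84.60° ✓; |LE| = 20.80 ✓; ∠(LE, ER) = 90.00° ✓; |ER| = 29.90 ✓; ∠(ER, RV) = 90.00° ✓; |RV| = 17.90 ✓; ∠RVT = 48.80° ✓; |VT| = 22.40 ✓; ∠VTN = 106.0° ✓; |TN| = 12.60 ✗.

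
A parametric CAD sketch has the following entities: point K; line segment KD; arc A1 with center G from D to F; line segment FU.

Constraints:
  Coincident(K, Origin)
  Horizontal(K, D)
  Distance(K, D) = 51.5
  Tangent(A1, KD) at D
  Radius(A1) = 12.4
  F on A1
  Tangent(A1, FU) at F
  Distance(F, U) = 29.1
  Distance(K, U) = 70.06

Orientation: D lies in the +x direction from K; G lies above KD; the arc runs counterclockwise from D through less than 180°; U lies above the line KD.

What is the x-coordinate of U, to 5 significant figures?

54.618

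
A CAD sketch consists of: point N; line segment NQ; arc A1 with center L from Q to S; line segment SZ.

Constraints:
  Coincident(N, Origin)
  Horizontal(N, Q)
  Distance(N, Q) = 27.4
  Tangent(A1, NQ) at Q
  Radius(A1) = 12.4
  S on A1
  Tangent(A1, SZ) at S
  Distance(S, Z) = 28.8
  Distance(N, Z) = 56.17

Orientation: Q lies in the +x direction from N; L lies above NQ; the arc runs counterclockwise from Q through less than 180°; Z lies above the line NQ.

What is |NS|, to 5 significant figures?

41.998

N is at the origin; NQ is horizontal with |NQ| = 27.4 and Q on the +x side, so Q = (27.400, 0.0000). A1 meets NQ tangentially, so LQ is at right angles to NQ, so L = Q + (0, 12.4) = (27.400, 12.400). Since LS ⟂ SZ (tangency), |LZ| = √(12.4² + 28.8²) = 31.356 regardless of where S sits on A1. So Z lies on both circle(N, 56.17) and circle(L, 31.356); the above-NQ intersection is Z = (37.021, 42.244). S is the foot of the tangent from Z: S = (39.744, 13.573).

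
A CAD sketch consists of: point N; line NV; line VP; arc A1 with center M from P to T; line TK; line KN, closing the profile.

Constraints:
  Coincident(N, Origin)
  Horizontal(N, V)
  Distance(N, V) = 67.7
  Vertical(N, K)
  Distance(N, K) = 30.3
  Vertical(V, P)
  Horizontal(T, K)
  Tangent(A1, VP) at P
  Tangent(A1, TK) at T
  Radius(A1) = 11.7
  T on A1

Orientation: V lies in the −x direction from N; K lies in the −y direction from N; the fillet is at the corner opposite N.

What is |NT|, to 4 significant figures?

63.67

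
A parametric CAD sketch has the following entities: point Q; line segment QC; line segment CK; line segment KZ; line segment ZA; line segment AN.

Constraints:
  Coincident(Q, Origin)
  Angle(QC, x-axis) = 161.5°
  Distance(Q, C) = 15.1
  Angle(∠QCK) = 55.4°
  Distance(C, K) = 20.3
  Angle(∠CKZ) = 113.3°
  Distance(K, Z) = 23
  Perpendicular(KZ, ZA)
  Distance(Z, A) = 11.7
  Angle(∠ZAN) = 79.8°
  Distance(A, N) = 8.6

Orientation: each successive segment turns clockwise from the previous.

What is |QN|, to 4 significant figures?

9.515

Q is at the origin; QC runs at 161.5° with length 15.1, so C = (-14.32, 4.791). ∠QCK = 55.4° gives CK at 36.90° from the x-axis; with |CK| = 20.3, K = (1.914, 16.98). ∠CKZ = 113.3° gives KZ at -29.80° from the x-axis; with |KZ| = 23.0, Z = (21.87, 5.549). The perpendicularity gives ZA at right angles to KZ, so ZA runs at -119.8°; with |ZA| = 11.7, A = (16.06, -4.603). ∠ZAN = 79.8° gives AN at 140.0° from the x-axis; with |AN| = 8.6, N = (9.470, 0.9245). Then |QN| = |N − Q| = 9.515.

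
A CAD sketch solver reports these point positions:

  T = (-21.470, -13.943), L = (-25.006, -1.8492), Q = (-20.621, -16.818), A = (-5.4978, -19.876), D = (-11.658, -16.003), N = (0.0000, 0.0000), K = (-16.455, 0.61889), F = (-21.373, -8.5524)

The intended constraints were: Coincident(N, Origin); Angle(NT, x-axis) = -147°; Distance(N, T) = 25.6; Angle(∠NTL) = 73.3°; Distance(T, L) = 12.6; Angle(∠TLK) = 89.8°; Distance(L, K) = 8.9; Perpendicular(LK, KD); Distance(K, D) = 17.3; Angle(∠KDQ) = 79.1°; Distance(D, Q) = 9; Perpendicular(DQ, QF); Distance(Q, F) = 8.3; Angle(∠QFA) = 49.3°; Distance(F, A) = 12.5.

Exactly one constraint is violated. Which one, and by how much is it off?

Distance(F, A) = 12.5 — off by 7.00.

N = (0.00, 0.00) ✓; NT at -147.0° ✓; |NT| = 25.60 ✓; ∠NTL = 73.30° ✓; |TL| = 12.60 ✓; ∠TLK = 89.80° ✓; |LK| = 8.900 ✓; ∠(LK, KD) = 90.00° ✓; |KD| = 17.30 ✓; ∠KDQ = 79.10° ✓; |DQ| = 9.000 ✓; ∠(DQ, QF) = 90.00° ✓; |QF| = 8.300 ✓; ∠QFA = 49.30° ✓; |FA| = 19.50 ✗.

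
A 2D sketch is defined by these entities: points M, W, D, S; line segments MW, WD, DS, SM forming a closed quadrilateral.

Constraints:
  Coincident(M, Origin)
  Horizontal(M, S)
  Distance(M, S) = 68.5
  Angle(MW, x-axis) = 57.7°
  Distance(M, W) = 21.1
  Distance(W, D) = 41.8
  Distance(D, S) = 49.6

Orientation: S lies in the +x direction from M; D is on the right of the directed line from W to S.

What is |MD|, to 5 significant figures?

32.561

M is at the origin; MS is horizontal with |MS| = 68.5 and S in +x, so S = (68.5, 0). MW runs at 57.7° with |MW| = 21.1, so W = (11.275, 17.835). D is determined by |WD| = 41.8 and |DS| = 49.6 together: it lies at the intersection of circle(W, 41.8) and circle(S, 49.6). With |WS| = 59.940, the foot of the radical line on WS is 24.023 from W and the perpendicular offset is √(41.8² − 24.023²) = 34.207. Taking the right-of-WS solution: D = (24.032, -21.971).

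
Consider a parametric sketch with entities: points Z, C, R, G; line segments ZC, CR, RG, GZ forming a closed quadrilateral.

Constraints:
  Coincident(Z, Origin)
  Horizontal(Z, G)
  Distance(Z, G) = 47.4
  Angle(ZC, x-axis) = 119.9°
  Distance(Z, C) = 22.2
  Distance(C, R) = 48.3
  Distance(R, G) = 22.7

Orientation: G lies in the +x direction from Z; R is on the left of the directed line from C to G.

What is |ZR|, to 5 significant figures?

42.393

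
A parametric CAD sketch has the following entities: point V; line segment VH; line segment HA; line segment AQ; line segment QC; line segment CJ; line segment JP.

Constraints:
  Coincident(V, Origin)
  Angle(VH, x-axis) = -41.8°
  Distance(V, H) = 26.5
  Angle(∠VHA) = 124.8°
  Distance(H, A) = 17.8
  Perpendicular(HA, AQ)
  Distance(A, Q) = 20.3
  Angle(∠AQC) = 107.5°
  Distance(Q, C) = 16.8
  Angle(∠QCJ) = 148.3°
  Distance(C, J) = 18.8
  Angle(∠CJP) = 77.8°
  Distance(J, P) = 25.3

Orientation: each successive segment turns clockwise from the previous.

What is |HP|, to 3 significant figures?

5.54

V is at the origin; VH runs at -41.8° with length 26.5, so H = (19.8, -17.7). ∠VHA = 124.8° gives HA at -97.0° from the x-axis; with |HA| = 17.8, A = (17.6, -35.3). The perpendicularity gives AQ at right angles to HA, so AQ runs at 173°; with |AQ| = 20.3, Q = (-2.56, -32.9). ∠AQC = 107.5° gives QC at 100° from the x-axis; with |QC| = 16.8, C = (-5.62, -16.3). ∠QCJ = 148.3° gives CJ at 68.8° from the x-axis; with |CJ| = 18.8, J = (1.17, 1.19). ∠CJP = 77.8° gives JP at -33.4° from the x-axis; with |JP| = 25.3, P = (22.3, -12.7). Then |HP| = |P − H| = 5.54.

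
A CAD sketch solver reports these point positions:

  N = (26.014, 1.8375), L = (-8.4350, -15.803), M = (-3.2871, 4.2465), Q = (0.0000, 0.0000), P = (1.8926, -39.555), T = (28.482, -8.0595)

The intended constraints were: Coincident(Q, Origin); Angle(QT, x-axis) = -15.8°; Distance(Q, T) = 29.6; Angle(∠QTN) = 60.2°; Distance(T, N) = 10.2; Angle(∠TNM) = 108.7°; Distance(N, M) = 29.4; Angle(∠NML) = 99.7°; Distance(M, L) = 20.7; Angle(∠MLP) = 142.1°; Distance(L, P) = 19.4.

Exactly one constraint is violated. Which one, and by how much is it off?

Distance(L, P) = 19.4 — off by 6.50.

Q = (0.00, 0.00) ✓; QT at -15.80° ✓; |QT| = 29.60 ✓; ∠QTN = 60.20° ✓; |TN| = 10.20 ✓; ∠TNM = 108.7° ✓; |NM| = 29.40 ✓; ∠NML = 99.70° ✓; |ML| = 20.70 ✓; ∠MLP = 142.1° ✓; |LP| = 25.90 ✗.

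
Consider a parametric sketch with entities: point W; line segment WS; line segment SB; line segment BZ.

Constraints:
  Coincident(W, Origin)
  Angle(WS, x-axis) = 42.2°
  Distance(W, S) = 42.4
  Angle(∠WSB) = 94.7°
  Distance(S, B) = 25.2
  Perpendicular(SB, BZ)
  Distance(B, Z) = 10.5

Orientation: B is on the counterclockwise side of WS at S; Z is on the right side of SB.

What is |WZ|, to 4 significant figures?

60.05

∠WSB = 94.7°, so SB runs at 42.2° + (180° − 94.7°) = 127.5° from the x-axis; with |SB| = 25.2, B = S + 25.2·(cos 127.5°, sin 127.5°) = (16.07, 48.47). SB is perpendicular to BZ; with |BZ| = 10.5 on the right of SB, Z = B + 10.5·(0.7934, 0.6088) = (24.40, 54.87). Then |WZ| = |Z − W| = 60.05.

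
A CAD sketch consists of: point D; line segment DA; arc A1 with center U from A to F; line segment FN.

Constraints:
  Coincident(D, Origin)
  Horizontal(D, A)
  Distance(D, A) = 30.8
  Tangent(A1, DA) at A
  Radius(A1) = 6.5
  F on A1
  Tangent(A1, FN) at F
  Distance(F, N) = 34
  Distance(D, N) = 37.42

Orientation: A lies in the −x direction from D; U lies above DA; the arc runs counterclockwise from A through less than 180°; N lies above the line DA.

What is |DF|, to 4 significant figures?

25.11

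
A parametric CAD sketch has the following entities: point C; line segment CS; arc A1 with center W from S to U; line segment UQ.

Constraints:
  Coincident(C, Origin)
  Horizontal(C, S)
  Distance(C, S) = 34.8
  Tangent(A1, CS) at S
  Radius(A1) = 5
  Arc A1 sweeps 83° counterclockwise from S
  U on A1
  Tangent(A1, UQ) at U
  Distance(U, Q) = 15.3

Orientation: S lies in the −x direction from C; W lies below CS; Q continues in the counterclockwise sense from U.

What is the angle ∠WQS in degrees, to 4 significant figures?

5.871°

C is at the origin; C and S share the same y with |CS| = 34.8 and S on the −x side, so S = (-34.80, 0.000). The tangent condition forces WS to be normal to CS, so W = S + (0, -5) = (-34.80, -5.000). On A1, S sits at bearing 90° from W; an 83° counterclockwise sweep puts U at bearing 173°, so U = W + 5.0·(cos 173°, sin 173°) = (-39.76, -4.391). The tangent condition forces WU to be normal to UQ, so UQ runs along (−sin 173°, cos 173°); with |UQ| = 15.3, Q = (-41.63, -19.58). Then cos ∠WQS = QW·QS / (|QW||QS|), giving 5.871°.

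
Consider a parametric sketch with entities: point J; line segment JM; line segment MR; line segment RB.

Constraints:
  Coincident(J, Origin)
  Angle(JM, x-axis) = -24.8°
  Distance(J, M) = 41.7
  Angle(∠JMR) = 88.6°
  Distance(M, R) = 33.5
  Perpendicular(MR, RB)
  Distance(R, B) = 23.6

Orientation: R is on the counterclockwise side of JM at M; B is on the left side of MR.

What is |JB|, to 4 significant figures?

37.18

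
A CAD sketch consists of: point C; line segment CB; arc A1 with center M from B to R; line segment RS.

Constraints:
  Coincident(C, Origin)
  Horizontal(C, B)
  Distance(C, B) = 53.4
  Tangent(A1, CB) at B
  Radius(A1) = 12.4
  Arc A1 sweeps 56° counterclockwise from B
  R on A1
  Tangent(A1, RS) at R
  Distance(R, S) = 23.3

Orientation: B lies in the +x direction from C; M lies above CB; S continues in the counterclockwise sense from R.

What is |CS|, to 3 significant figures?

80.6

On A1, B sits at bearing -90° from M; a 56° counterclockwise sweep puts R at bearing -34°, so R = M + 12.4·(cos -34°, sin -34°) = (63.7, 5.47). Since A1 is tangent to RS there, MR ⟂ RS, so RS runs along (−sin -34°, cos -34°); with |RS| = 23.3, S = (76.7, 24.8). Then |CS| = |S − C| = 80.6.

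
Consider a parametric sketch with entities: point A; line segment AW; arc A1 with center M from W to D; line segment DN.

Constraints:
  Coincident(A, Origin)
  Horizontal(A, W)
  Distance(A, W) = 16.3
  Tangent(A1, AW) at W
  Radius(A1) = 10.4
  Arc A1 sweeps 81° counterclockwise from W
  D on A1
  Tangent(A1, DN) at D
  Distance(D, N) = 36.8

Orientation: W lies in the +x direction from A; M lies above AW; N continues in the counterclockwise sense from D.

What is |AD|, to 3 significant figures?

28.0

A is at the origin; AW is horizontal with |AW| = 16.3 and W on the +x side, so W = (16.3, 0.00). The tangent condition forces MW to be normal to AW, so M = W + (0, 10.4) = (16.3, 10.4). On A1, W sits at bearing -90° from M; an 81° counterclockwise sweep puts D at bearing -9°, so D = M + 10.4·(cos -9°, sin -9°) = (26.6, 8.77). Then |AD| = |D − A| = 28.0.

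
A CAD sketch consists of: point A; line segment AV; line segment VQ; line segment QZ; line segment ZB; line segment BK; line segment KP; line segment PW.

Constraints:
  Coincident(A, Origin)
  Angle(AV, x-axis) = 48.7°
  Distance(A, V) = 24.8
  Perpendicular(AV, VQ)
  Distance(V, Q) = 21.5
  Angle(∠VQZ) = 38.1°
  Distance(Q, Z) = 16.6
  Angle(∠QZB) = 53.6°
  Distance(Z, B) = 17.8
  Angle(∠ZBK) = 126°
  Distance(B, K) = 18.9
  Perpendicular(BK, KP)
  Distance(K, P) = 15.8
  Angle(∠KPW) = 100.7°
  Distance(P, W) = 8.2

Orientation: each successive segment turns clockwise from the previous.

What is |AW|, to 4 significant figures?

37.04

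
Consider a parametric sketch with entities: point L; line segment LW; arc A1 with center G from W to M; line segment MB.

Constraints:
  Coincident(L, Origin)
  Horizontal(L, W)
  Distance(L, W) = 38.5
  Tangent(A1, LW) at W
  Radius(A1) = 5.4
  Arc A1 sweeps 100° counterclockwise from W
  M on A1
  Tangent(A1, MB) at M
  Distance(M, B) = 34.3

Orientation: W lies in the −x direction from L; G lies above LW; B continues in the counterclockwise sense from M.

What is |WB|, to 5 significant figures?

40.122

L is at the origin; LW is horizontal with |LW| = 38.5 and W on the −x side, so W = (-38.500, 0.0000). The tangent condition forces GW to be normal to LW, so G = W + (0, 5.4) = (-38.500, 5.4000). On A1, W sits at bearing -90° from G; a 100° counterclockwise sweep puts M at bearing 10°, so M = G + 5.4·(cos 10°, sin 10°) = (-33.182, 6.3377). Tangency of A1 to MB means the radius GM is perpendicular to MB, so MB runs along (−sin 10°, cos 10°); with |MB| = 34.3, B = (-39.138, 40.117). Then |WB| = |B − W| = 40.122.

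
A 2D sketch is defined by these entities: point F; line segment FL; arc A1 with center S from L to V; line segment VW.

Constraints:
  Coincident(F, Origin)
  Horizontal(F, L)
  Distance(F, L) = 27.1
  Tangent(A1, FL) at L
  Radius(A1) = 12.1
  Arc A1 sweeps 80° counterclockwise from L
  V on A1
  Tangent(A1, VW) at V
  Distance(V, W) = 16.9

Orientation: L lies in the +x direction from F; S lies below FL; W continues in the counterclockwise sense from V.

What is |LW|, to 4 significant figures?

30.50

On A1, L sits at bearing 90° from S; an 80° counterclockwise sweep puts V at bearing 170°, so V = S + 12.1·(cos 170°, sin 170°) = (15.18, -9.999). Tangency of A1 to VW means the radius SV is perpendicular to VW, so VW runs along (−sin 170°, cos 170°); with |VW| = 16.9, W = (12.25, -26.64). Then |LW| = |W − L| = 30.50.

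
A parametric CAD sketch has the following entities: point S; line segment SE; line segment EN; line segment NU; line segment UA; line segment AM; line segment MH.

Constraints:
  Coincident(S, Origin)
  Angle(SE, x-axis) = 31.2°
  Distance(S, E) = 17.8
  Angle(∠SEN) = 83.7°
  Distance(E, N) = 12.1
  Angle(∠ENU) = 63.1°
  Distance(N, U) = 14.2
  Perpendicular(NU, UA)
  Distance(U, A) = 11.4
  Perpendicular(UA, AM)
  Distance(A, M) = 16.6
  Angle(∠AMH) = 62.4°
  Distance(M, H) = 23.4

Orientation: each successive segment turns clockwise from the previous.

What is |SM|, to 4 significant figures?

25.01

S is at the origin; SE runs at 31.2° with length 17.8, so E = (15.23, 9.221). ∠SEN = 83.7° gives EN at -65.10° from the x-axis; with |EN| = 12.1, N = (20.32, -1.754). ∠ENU = 63.1° gives NU at 178.0° from the x-axis; with |NU| = 14.2, U = (6.129, -1.259). NU ⟂ UA, so UA runs at 88.00°; with |UA| = 11.4, A = (6.527, 10.13). UA ⟂ AM, so AM runs at -2.000°; with |AM| = 16.6, M = (23.12, 9.555). Then |SM| = |M − S| = 25.01.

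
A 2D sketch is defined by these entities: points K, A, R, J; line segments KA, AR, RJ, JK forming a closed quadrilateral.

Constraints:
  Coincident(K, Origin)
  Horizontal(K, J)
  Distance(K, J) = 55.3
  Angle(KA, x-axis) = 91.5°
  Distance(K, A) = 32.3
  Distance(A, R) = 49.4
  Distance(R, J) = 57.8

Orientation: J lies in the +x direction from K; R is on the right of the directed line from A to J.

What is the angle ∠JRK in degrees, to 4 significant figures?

73.08°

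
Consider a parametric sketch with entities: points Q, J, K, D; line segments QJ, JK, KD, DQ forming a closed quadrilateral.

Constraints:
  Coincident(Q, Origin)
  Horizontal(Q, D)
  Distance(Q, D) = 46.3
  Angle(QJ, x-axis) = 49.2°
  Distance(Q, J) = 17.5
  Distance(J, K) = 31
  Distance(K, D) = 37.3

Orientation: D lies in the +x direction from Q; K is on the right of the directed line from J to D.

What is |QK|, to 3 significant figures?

22.2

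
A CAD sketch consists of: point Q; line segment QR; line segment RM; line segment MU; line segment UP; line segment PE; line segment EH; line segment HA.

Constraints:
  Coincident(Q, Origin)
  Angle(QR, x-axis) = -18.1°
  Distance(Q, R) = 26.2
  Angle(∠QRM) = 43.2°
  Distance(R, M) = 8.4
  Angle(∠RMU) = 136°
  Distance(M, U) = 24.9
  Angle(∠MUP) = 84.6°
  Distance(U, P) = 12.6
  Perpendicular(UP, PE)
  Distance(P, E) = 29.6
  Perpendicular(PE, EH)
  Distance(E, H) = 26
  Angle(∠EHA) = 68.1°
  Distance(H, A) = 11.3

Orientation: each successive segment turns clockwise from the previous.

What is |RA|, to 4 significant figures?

21.09

Q is at the origin; QR runs at -18.1° with length 26.2, so R = (24.90, -8.140). ∠QRM = 43.2° gives RM at -154.9° from the x-axis; with |RM| = 8.4, M = (17.30, -11.70). ∠RMU = 136.0° gives MU at 161.1° from the x-axis; with |MU| = 24.9, U = (-6.261, -3.637). ∠MUP = 84.6° gives UP at 65.70° from the x-axis; with |UP| = 12.6, P = (-1.076, 7.846). UP ⟂ PE, so PE runs at -24.30°; with |PE| = 29.6, E = (25.90, -4.335). The perpendicularity gives EH at right angles to PE, so EH runs at -114.3°; with |EH| = 26.0, H = (15.20, -28.03). ∠EHA = 68.1° gives HA at 133.8° from the x-axis; with |HA| = 11.3, A = (7.381, -19.88). Then |RA| = |A − R| = 21.09.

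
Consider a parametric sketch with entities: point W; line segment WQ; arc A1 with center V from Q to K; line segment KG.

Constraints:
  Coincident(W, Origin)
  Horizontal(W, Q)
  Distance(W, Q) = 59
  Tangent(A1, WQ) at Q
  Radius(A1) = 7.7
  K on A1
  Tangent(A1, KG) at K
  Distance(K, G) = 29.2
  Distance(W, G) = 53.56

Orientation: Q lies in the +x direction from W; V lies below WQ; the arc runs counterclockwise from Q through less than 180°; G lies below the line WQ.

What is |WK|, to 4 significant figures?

51.97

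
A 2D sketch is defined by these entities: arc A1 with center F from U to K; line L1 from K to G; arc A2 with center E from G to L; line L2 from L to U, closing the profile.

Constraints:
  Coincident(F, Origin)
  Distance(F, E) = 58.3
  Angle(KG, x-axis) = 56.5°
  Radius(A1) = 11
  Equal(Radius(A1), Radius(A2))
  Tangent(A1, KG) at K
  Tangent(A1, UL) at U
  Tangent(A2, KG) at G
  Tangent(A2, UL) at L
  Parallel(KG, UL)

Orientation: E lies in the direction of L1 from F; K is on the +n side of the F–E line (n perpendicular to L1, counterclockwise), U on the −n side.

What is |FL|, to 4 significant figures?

59.33

The slot axis is L1's direction at 56.5°, so u = (cos 56.5°, sin 56.5°) = (0.5519, 0.8339) and n = (−sin 56.5°, cos 56.5°) = (-0.8339, 0.5519). F is at the origin and E lies 58.3 along u from F, so E = 58.3·u = (32.18, 48.62). Tangency of A1 to both parallel lines with radius 11.0 puts K and U at F ± 11.0·n: K = (-9.173, 6.071), U = (9.173, -6.071). Equal radii place G and L the same way about E: G = E + 11.0·n = (23.01, 54.69), L = E − 11.0·n = (41.35, 42.54). Then |FL| = |L − F| = 59.33.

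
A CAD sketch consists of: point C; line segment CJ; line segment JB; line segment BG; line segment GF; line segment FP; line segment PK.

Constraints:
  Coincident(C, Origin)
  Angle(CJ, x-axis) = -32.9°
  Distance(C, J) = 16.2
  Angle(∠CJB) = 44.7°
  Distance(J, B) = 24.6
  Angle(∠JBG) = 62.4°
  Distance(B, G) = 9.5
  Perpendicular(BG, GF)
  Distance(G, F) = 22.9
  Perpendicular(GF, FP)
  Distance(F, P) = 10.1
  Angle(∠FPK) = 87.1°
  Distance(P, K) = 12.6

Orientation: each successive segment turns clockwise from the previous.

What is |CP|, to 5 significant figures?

23.578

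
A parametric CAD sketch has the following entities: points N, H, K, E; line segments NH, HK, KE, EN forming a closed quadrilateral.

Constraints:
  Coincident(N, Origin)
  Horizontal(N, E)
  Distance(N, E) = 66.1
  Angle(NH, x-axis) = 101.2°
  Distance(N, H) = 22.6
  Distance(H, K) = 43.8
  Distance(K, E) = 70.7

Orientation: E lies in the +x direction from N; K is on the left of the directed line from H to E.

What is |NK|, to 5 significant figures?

60.791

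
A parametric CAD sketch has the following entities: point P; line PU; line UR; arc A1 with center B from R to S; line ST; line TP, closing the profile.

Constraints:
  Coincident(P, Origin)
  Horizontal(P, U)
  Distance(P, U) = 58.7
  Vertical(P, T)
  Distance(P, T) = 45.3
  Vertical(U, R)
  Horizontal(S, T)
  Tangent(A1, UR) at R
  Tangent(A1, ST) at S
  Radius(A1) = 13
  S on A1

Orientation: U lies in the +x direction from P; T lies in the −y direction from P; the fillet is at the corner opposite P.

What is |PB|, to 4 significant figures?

55.96

P is at the origin; PU is horizontal with |PU| = 58.7 and U on the +x side, so U = (58.70, 0.000). PT is vertical with |PT| = 45.3 and T on the −y side, so T = (0.000, -45.30). The virtual corner opposite P is at (58.70, -45.30). Since A1 is tangent to UR there, BR ⟂ UR and tangency of A1 to ST means the radius BS is perpendicular to ST, with radius 13.0, so the center B sits 13.0 in from both sides at B = (45.70, -32.30). Then |PB| = |B − P| = 55.96.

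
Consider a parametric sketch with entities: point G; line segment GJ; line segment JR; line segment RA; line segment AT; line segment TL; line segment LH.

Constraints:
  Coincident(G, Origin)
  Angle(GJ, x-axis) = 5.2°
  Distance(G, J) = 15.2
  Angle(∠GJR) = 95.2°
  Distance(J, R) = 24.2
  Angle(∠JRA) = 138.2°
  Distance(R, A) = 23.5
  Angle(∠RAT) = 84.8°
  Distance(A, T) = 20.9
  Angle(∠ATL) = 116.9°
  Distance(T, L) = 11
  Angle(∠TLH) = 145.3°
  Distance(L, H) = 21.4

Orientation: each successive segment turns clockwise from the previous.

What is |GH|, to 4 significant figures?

8.280

∠ATL = 116.9° gives TL at 80.30° from the x-axis; with |TL| = 11.0, L = (-7.663, -19.18). ∠TLH = 145.3° gives LH at 45.60° from the x-axis; with |LH| = 21.4, H = (7.310, -3.890). Then |GH| = |H − G| = 8.280.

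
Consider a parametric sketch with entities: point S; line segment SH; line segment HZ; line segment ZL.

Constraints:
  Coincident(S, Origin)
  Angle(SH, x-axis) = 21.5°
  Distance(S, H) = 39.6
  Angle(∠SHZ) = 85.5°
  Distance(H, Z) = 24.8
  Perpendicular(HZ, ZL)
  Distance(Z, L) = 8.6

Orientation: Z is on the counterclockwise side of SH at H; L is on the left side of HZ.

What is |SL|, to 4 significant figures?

37.74

S is at the origin; SH runs at 21.5° with length 39.6, so H = 39.6·(cos 21.5°, sin 21.5°) = (36.84, 14.51). ∠SHZ = 85.5°, so HZ runs at 21.5° + (180° − 85.5°) = 116.0° from the x-axis; with |HZ| = 24.8, Z = H + 24.8·(cos 116.0°, sin 116.0°) = (25.97, 36.80). The perpendicularity gives ZL at right angles to HZ; with |ZL| = 8.6 on the left of HZ, L = Z + 8.6·(-0.8988, -0.4384) = (18.24, 33.03). Then |SL| = |L − S| = 37.74.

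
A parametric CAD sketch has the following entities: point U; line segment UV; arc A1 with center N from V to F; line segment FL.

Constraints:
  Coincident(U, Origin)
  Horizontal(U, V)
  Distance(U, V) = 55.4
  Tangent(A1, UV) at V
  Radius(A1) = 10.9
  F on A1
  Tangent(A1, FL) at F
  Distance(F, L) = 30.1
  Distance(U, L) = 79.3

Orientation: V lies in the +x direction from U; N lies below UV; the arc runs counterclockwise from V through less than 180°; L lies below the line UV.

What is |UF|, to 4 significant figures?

50.99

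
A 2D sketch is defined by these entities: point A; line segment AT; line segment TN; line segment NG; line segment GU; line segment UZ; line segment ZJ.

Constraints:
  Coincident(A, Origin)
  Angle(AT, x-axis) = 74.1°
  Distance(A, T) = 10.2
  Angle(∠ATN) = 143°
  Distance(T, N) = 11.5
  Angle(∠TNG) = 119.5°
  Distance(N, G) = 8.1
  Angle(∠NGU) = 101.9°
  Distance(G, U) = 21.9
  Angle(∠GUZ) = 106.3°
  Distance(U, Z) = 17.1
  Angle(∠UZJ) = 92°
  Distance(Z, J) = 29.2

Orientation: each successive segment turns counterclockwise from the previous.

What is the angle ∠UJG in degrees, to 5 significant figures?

39.572°

A is at the origin; AT runs at 74.1° with length 10.2, so T = (2.7944, 9.8098). ∠ATN = 143.0° gives TN at 111.10° from the x-axis; with |TN| = 11.5, N = (-1.3456, 20.539). ∠TNG = 119.5° gives NG at 171.60° from the x-axis; with |NG| = 8.1, G = (-9.3587, 21.722). ∠NGU = 101.9° gives GU at -110.30° from the x-axis; with |GU| = 21.9, U = (-16.957, 1.1822). ∠GUZ = 106.3° gives UZ at -36.600° from the x-axis; with |UZ| = 17.1, Z = (-3.2284, -9.0132). ∠UZJ = 92.0° gives ZJ at 51.400° from the x-axis; with |ZJ| = 29.2, J = (14.989, 13.807). Then cos ∠UJG = JU·JG / (|JU||JG|), giving 39.572°.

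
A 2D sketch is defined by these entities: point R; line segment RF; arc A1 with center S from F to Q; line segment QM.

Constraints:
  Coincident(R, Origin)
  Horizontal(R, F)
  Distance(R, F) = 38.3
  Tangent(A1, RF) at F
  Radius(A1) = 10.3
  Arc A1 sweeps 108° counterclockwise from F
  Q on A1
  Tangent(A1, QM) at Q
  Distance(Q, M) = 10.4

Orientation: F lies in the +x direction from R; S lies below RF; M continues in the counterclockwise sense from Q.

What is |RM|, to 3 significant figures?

39.4

R is at the origin; RF is horizontal with |RF| = 38.3 and F on the +x side, so F = (38.3, 0.00). The tangent condition forces SF to be normal to RF, so S = F + (0, -10.3) = (38.3, -10.3). On A1, F sits at bearing 90° from S; a 108° counterclockwise sweep puts Q at bearing 198°, so Q = S + 10.3·(cos 198°, sin 198°) = (28.5, -13.5). A1 meets QM tangentially, so SQ is at right angles to QM, so QM runs along (−sin 198°, cos 198°); with |QM| = 10.4, M = (31.7, -23.4). Then |RM| = |M − R| = 39.4.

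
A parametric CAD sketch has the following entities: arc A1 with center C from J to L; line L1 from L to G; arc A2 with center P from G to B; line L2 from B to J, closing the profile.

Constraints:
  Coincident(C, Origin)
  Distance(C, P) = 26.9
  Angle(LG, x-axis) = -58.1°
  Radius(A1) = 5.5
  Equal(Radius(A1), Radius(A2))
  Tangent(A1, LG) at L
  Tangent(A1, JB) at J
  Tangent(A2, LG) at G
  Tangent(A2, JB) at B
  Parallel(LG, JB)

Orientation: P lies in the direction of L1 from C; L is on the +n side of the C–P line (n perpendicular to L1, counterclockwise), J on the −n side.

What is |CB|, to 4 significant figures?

27.46

Tangency of A1 to both parallel lines with radius 5.5 puts L and J at C ± 5.5·n: L = (4.669, 2.906), J = (-4.669, -2.906). Equal radii place G and B the same way about P: G = P + 5.5·n = (18.88, -19.93), B = P − 5.5·n = (9.546, -25.74). Then |CB| = |B − C| = 27.46.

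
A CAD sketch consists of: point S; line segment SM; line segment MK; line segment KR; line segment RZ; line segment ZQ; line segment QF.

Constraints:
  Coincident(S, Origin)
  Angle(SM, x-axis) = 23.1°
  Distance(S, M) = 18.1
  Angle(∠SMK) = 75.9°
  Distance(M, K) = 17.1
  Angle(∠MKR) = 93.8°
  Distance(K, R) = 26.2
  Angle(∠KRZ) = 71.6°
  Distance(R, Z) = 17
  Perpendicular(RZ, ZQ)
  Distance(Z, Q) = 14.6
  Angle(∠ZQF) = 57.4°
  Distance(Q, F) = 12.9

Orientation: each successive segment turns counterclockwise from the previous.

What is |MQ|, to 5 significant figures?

9.8246

S is at the origin; SM runs at 23.1° with length 18.1, so M = (16.649, 7.1013). ∠SMK = 75.9° gives MK at 127.20° from the x-axis; with |MK| = 17.1, K = (6.3101, 20.722). ∠MKR = 93.8° gives KR at -146.60° from the x-axis; with |KR| = 26.2, R = (-15.563, 6.2994). ∠KRZ = 71.6° gives RZ at -38.200° from the x-axis; with |RZ| = 17.0, Z = (-2.2033, -4.2136). RZ is perpendicular to ZQ, so ZQ runs at 51.800°; with |ZQ| = 14.6, Q = (6.8254, 7.2599). Then |MQ| = |Q − M| = 9.8246.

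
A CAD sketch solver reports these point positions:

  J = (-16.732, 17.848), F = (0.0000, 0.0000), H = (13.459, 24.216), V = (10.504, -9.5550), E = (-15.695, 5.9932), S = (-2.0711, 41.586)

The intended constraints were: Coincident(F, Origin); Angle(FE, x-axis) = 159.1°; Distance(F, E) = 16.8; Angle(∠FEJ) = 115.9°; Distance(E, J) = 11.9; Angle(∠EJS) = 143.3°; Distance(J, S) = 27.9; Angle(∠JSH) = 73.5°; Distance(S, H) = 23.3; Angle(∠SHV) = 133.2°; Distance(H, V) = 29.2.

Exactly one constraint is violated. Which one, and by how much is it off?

Distance(H, V) = 29.2 — off by 4.70.

F = (0.00, 0.00) ✓; FE at 159.1° ✓; |FE| = 16.80 ✓; ∠FEJ = 115.9° ✓; |EJ| = 11.90 ✓; ∠EJS = 143.3° ✓; |JS| = 27.90 ✓; ∠JSH = 73.50° ✓; |SH| = 23.30 ✓; ∠SHV = 133.2° ✓; |HV| = 33.90 ✗.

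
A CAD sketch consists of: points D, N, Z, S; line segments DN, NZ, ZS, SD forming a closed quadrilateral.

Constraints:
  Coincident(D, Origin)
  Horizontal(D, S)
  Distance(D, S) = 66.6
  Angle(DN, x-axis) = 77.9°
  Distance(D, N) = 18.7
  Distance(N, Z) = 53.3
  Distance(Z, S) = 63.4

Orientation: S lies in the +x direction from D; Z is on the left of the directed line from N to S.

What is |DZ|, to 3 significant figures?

70.1

Checks: |NZ| = 53.30 ✓; |ZS| = 63.40 ✓.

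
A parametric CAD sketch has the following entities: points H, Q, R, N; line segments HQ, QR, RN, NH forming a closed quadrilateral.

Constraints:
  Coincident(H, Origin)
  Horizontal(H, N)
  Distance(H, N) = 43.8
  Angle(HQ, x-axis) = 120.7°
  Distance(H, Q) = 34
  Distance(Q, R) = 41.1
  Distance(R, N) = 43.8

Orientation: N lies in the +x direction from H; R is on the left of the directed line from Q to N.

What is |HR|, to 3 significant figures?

44.6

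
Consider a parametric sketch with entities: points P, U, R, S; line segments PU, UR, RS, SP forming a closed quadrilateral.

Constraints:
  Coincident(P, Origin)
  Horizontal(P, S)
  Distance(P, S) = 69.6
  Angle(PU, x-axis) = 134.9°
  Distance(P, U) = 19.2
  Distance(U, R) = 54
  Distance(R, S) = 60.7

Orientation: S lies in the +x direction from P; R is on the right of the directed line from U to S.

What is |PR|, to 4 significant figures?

35.26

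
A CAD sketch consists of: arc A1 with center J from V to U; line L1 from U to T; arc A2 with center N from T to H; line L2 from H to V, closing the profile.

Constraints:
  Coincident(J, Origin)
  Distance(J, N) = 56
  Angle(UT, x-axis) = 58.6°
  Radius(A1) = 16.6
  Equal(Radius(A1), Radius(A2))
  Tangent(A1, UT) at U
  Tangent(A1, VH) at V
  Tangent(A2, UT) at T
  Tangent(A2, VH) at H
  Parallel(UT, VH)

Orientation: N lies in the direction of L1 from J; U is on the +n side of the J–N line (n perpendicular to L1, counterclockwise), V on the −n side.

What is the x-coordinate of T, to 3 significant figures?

15.0

The slot axis is L1's direction at 58.6°, so u = (cos 58.6°, sin 58.6°) = (0.521, 0.854) and n = (−sin 58.6°, cos 58.6°) = (-0.854, 0.521). J is at the origin and N lies 56.0 along u from J, so N = 56.0·u = (29.2, 47.8). Tangency of A1 to both parallel lines with radius 16.6 puts U and V at J ± 16.6·n: U = (-14.2, 8.65), V = (14.2, -8.65). Equal radii place T and H the same way about N: T = N + 16.6·n = (15.0, 56.4), H = N − 16.6·n = (43.3, 39.2). So T.x = 15.0.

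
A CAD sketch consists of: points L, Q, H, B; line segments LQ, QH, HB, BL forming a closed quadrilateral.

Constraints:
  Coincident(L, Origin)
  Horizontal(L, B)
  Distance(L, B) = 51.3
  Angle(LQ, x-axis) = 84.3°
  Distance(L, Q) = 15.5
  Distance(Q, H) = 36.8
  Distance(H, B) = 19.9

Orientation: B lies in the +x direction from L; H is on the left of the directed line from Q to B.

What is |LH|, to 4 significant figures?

41.20

L is at the origin; L and B share the same y with |LB| = 51.3 and B in +x, so B = (51.3, 0). LQ runs at 84.3° with |LQ| = 15.5, so Q = (1.539, 15.42). H is determined by |QH| = 36.8 and |HB| = 19.9 together: it lies at the intersection of circle(Q, 36.8) and circle(B, 19.9). With |QB| = 52.10, the foot of the radical line on QB is 35.24 from Q and the perpendicular offset is √(36.8² − 35.24²) = 10.59. Taking the left-of-QB solution: H = (38.34, 15.10).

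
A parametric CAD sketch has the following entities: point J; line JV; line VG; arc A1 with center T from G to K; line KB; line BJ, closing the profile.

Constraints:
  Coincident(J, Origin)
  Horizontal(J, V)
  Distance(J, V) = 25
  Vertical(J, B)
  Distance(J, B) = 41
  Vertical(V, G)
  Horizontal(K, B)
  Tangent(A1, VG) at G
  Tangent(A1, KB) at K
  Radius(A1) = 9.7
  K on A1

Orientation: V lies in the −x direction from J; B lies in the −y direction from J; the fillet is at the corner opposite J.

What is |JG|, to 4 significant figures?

40.06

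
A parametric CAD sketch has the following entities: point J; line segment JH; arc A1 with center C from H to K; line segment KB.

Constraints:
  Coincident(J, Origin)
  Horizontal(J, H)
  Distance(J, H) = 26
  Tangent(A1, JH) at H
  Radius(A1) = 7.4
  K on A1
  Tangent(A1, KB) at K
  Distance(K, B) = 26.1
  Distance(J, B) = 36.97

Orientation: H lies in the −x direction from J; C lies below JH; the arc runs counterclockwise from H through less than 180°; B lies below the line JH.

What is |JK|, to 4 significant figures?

34.09

J is at the origin; JH is horizontal with |JH| = 26.0 and H on the −x side, so H = (-26.00, 0.000). Tangency of A1 to JH means the radius CH is perpendicular to JH, so C = H + (0, -7.4) = (-26.00, -7.400). Since CK ⟂ KB (tangency), |CB| = √(7.4² + 26.1²) = 27.13 regardless of where K sits on A1. So B lies on both circle(J, 36.97) and circle(C, 27.13); the below-JH intersection is B = (-16.81, -32.93). K is the foot of the tangent from B: K = (-32.02, -11.71).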